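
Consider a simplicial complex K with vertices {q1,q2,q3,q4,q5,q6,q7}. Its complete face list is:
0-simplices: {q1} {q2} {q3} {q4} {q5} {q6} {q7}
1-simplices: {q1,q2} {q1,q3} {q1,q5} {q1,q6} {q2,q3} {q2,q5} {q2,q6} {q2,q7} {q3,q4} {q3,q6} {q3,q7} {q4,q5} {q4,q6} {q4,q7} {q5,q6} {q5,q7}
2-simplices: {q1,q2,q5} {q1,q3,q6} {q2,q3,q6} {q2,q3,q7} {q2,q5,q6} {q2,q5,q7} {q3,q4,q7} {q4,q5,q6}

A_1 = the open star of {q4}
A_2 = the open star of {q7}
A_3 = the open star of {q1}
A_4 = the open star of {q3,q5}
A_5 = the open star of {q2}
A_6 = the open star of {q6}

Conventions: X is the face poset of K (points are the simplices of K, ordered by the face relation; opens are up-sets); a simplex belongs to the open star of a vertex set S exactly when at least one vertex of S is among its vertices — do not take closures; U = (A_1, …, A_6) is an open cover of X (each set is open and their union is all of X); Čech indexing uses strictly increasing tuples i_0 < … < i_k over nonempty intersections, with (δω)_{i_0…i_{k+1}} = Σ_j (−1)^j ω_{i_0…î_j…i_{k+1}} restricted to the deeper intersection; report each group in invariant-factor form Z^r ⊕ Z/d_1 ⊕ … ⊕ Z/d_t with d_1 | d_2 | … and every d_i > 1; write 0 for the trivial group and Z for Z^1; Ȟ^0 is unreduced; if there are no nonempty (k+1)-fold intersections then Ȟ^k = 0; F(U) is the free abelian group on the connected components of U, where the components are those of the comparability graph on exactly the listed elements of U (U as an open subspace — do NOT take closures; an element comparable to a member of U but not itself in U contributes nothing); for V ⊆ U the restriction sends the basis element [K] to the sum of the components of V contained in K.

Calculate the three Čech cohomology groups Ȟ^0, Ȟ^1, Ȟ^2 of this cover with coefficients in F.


nonempty overlaps:
  A1={{q4},{q3,q4},{q4,q5},{q4,q6},{q4,q7},{q3,q4,q7},{q4,q5,q6}} A2={{q7},{q2,q7},{q3,q7},{q4,q7},{q5,q7},{q2,q3,q7},{q2,q5,q7},{q3,q4,q7}} A3={{q1},{q1,q2},{q1,q3},{q1,q5},{q1,q6},{q1,q2,q5},{q1,q3,q6}} A4={{q3},{q5},{q1,q3},{q1,q5},{q2,q3},{q2,q5},{q3,q4},{q3,q6},{q3,q7},{q4,q5},{q5,q6},{q5,q7},{q1,q2,q5},{q1,q3,q6},{q2,q3,q6},{q2,q3,q7},{q2,q5,q6},{q2,q5,q7},{q3,q4,q7},{q4,q5,q6}} A5={{q2},{q1,q2},{q2,q3},{q2,q5},{q2,q6},{q2,q7},{q1,q2,q5},{q2,q3,q6},{q2,q3,q7},{q2,q5,q6},{q2,q5,q7}} A6={{q6},{q1,q6},{q2,q6},{q3,q6},{q4,q6},{q5,q6},{q1,q3,q6},{q2,q3,q6},{q2,q5,q6},{q4,q5,q6}}
  A12={{q4,q7},{q3,q4,q7}} A14={{q3,q4},{q4,q5},{q3,q4,q7},{q4,q5,q6}} A16={{q4,q6},{q4,q5,q6}} A24={{q3,q7},{q5,q7},{q2,q3,q7},{q2,q5,q7},{q3,q4,q7}} A25={{q2,q7},{q2,q3,q7},{q2,q5,q7}} A34={{q1,q3},{q1,q5},{q1,q2,q5},{q1,q3,q6}} A35={{q1,q2},{q1,q2,q5}} A36={{q1,q6},{q1,q3,q6}} A45={{q2,q3},{q2,q5},{q1,q2,q5},{q2,q3,q6},{q2,q3,q7},{q2,q5,q6},{q2,q5,q7}} A46={{q3,q6},{q5,q6},{q1,q3,q6},{q2,q3,q6},{q2,q5,q6},{q4,q5,q6}} A56={{q2,q6},{q2,q3,q6},{q2,q5,q6}}
  A124={{q3,q4,q7}} A146={{q4,q5,q6}} A245={{q2,q3,q7},{q2,q5,q7}} A345={{q1,q2,q5}} A346={{q1,q3,q6}} A456={{q2,q3,q6},{q2,q5,q6}}
components per intersection:
  A1: {{q4},{q3,q4},{q4,q5},{q4,q6},{q4,q7},{q3,q4,q7},{q4,q5,q6}}
  A2: {{q7},{q2,q7},{q3,q7},{q4,q7},{q5,q7},{q2,q3,q7},{q2,q5,q7},{q3,q4,q7}}
  A3: {{q1},{q1,q2},{q1,q3},{q1,q5},{q1,q6},{q1,q2,q5},{q1,q3,q6}}
  A4: {{q3},{q1,q3},{q2,q3},{q3,q4},{q3,q6},{q3,q7},{q1,q3,q6},{q2,q3,q6},{q2,q3,q7},{q3,q4,q7}} {{q5},{q1,q5},{q2,q5},{q4,q5},{q5,q6},{q5,q7},{q1,q2,q5},{q2,q5,q6},{q2,q5,q7},{q4,q5,q6}}
  A5: {{q2},{q1,q2},{q2,q3},{q2,q5},{q2,q6},{q2,q7},{q1,q2,q5},{q2,q3,q6},{q2,q3,q7},{q2,q5,q6},{q2,q5,q7}}
  A6: {{q6},{q1,q6},{q2,q6},{q3,q6},{q4,q6},{q5,q6},{q1,q3,q6},{q2,q3,q6},{q2,q5,q6},{q4,q5,q6}}
  A12: {{q4,q7},{q3,q4,q7}}
  A14: {{q3,q4},{q3,q4,q7}} {{q4,q5},{q4,q5,q6}}
  A16: {{q4,q6},{q4,q5,q6}}
  A24: {{q3,q7},{q2,q3,q7},{q3,q4,q7}} {{q5,q7},{q2,q5,q7}}
  A25: {{q2,q7},{q2,q3,q7},{q2,q5,q7}}
  A34: {{q1,q3},{q1,q3,q6}} {{q1,q5},{q1,q2,q5}}
  A35: {{q1,q2},{q1,q2,q5}}
  A36: {{q1,q6},{q1,q3,q6}}
  A45: {{q2,q3},{q2,q3,q6},{q2,q3,q7}} {{q2,q5},{q1,q2,q5},{q2,q5,q6},{q2,q5,q7}}
  A46: {{q3,q6},{q1,q3,q6},{q2,q3,q6}} {{q5,q6},{q2,q5,q6},{q4,q5,q6}}
  A56: {{q2,q6},{q2,q3,q6},{q2,q5,q6}}
  A124: {{q3,q4,q7}}
  A146: {{q4,q5,q6}}
  A245: {{q2,q3,q7}} {{q2,q5,q7}}
  A345: {{q1,q2,q5}}
  A346: {{q1,q3,q6}}
  A456: {{q2,q3,q6}} {{q2,q5,q6}}
C dims 7,16,8; δ0: rk 6, SNF 1^6; δ1: rk 8, SNF 1^8
degree 0: 7−6−0 = 1 → Ȟ^0 ≅ Z
degree 1: 16−8−6 = 2 → Ȟ^1 ≅ Z^2
degree 2: 8−0−8 = 0 → Ȟ^2 ≅ 0

Ȟ^0(U;F) ≅ Z, Ȟ^1(U;F) ≅ Z^2, Ȟ^2(U;F) ≅ 0


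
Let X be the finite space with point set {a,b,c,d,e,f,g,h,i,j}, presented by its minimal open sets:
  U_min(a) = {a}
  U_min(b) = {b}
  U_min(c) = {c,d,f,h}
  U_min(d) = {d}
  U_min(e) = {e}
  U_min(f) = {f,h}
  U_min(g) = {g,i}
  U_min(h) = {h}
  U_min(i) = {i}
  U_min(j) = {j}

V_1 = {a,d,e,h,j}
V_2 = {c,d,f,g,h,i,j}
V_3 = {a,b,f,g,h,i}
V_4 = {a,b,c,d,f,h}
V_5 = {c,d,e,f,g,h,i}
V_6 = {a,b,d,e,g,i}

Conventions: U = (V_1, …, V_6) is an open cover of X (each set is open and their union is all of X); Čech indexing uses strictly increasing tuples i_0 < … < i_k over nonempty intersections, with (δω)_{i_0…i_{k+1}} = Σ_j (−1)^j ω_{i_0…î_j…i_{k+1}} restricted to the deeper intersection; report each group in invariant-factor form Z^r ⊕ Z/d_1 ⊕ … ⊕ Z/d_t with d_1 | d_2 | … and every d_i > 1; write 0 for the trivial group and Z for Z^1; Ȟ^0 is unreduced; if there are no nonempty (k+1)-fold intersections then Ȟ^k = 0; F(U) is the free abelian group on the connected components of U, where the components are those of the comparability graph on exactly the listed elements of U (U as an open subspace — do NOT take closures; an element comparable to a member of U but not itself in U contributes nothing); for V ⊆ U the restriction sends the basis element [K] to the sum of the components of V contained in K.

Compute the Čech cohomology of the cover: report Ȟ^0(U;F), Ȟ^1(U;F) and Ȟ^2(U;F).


Ȟ^0 = Z^6, Ȟ^1 = 0 and Ȟ^2 = 0

cover nerve:
  V12={d,h,j} V13={a,h} V14={a,d,h} V15={d,e,h} V16={a,d,e} V23={f,g,h,i} V24={c,d,f,h} V25={c,d,f,g,h,i} V26={d,g,i} V34={a,b,f,h} V35={f,g,h,i} V36={a,b,g,i} V45={c,d,f,h} V46={a,b,d} V56={d,e,g,i}
  V123={h} V124={d,h} V125={d,h} V126={d} V134={a,h} V135={h} V136={a} V145={d,h} V146={a,d} V156={d,e} V234={f,h} V235={f,g,h,i} V236={g,i} V245={c,d,f,h} V246={d} V256={d,g,i} V345={f,h} V346={a,b} V356={g,i} V456={d}
  V1234={h} V1235={h} V1245={d,h} V1246={d} V1256={d} V1345={h} V1346={a} V1456={d} V2345={f,h} V2356={g,i} V2456={d}
  V12345={h} V12456={d}
components per intersection:
  V1: {a} {d} {e} {h} {j}
  V2: {c,d,f,h} {g,i} {j}
  V3: {a} {b} {f,h} {g,i}
  V4: {a} {b} {c,d,f,h}
  V5: {c,d,f,h} {e} {g,i}
  V6: {a} {b} {d} {e} {g,i}
  V12: {d} {h} {j}
  V13: {a} {h}
  V14: {a} {d} {h}
  V15: {d} {e} {h}
  V16: {a} {d} {e}
  V23: {f,h} {g,i}
  V24: {c,d,f,h}
  V25: {c,d,f,h} {g,i}
  V26: {d} {g,i}
  V34: {a} {b} {f,h}
  V35: {f,h} {g,i}
  V36: {a} {b} {g,i}
  V45: {c,d,f,h}
  V46: {a} {b} {d}
  V56: {d} {e} {g,i}
  V123: {h}
  V124: {d} {h}
  V125: {d} {h}
  V126: {d}
  V134: {a} {h}
  V135: {h}
  V136: {a}
  V145: {d} {h}
  V146: {a} {d}
  V156: {d} {e}
  V234: {f,h}
  V235: {f,h} {g,i}
  V236: {g,i}
  V245: {c,d,f,h}
  V246: {d}
  V256: {d} {g,i}
  V345: {f,h}
  V346: {a} {b}
  V356: {g,i}
  V456: {d}
  V1234: {h}
  V1235: {h}
  V1245: {d} {h}
  V1246: {d}
  V1256: {d}
  V1345: {h}
  V1346: {a}
  V1456: {d}
  V2345: {f,h}
  V2356: {g,i}
  V2456: {d}
  V12345: {h}
  V12456: {d}
C dims 23,36,29,12; δ0: rk 17, SNF 1^17; δ1: rk 19, SNF 1^19; δ2: rk 10, SNF 1^10
Ȟ^0: (23−17)−0=6 ⇒ Z^6
Ȟ^1: (36−19)−17=0 ⇒ 0
Ȟ^2: (29−10)−19=0 ⇒ 0


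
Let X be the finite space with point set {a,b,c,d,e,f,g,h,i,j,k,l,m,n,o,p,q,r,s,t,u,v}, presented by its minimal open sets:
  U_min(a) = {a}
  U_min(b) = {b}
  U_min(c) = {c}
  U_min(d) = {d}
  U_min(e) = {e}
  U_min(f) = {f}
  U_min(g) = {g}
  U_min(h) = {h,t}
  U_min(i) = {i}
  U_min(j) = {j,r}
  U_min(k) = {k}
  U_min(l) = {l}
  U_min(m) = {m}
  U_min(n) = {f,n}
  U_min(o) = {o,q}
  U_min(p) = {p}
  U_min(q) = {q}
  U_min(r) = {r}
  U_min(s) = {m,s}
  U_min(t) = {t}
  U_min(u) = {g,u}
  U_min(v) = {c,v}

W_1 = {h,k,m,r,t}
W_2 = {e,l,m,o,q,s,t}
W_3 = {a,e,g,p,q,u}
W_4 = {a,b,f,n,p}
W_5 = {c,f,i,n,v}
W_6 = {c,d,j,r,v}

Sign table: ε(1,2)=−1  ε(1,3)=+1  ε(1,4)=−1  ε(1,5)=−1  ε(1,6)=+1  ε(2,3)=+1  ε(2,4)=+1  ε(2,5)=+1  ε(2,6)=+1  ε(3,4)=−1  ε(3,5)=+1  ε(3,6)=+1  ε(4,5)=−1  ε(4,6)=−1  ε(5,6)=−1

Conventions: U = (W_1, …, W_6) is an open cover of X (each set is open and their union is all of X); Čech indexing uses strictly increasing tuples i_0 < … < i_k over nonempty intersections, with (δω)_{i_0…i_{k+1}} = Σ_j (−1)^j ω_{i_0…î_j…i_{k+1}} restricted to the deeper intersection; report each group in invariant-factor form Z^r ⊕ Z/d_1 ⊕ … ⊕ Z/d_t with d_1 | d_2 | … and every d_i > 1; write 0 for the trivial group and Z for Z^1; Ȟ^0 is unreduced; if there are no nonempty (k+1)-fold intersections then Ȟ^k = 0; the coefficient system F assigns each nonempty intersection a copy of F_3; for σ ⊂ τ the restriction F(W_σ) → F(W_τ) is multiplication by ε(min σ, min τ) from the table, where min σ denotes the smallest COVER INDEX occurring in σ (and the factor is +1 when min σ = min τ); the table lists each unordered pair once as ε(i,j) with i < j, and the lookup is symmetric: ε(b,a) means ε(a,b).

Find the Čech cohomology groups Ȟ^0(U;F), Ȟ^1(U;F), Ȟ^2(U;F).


Ȟ^0 ≅ Z/3,  Ȟ^1 ≅ Z/3,  Ȟ^2 ≅ 0

nerve simplices:
  W12={m,t} W16={r} W23={e,q} W34={a,p} W45={f,n} W56={c,v}
C dims 6,6; δ0: rk_F3 5
degree 0: 6−5−0 = 1 → Ȟ^0 ≅ Z/3
degree 1: 6−0−5 = 1 → Ȟ^1 ≅ Z/3
degree 2: 0−0−0 = 0 → Ȟ^2 ≅ 0


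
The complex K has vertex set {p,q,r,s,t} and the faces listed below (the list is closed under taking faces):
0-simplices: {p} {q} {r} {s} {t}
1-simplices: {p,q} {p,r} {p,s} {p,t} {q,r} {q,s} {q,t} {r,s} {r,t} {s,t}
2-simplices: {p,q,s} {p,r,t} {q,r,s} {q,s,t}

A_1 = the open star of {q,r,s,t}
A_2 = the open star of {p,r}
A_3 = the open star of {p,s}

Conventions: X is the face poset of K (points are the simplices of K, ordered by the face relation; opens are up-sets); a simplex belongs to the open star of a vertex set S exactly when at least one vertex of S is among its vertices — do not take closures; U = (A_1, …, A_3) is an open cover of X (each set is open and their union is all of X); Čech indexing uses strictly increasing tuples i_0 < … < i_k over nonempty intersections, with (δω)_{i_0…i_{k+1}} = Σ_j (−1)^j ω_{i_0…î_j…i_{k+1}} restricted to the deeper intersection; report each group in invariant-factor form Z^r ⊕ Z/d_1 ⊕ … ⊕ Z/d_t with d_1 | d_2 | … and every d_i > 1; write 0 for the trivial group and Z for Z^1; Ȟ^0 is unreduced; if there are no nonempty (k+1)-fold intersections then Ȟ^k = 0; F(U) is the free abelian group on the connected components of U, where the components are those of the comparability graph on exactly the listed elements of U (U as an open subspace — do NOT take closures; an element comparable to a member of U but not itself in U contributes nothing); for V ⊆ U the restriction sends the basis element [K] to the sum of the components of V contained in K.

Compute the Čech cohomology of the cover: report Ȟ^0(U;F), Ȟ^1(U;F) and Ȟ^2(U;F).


Ȟ^0 ≅ Z,  Ȟ^1 ≅ Z,  Ȟ^2 ≅ 0

nonempty overlaps:
  A1={{q},{r},{s},{t},{p,q},{p,r},{p,s},{p,t},{q,r},{q,s},{q,t},{r,s},{r,t},{s,t},{p,q,s},{p,r,t},{q,r,s},{q,s,t}} A2={{p},{r},{p,q},{p,r},{p,s},{p,t},{q,r},{r,s},{r,t},{p,q,s},{p,r,t},{q,r,s}} A3={{p},{s},{p,q},{p,r},{p,s},{p,t},{q,s},{r,s},{s,t},{p,q,s},{p,r,t},{q,r,s},{q,s,t}}
  A12={{r},{p,q},{p,r},{p,s},{p,t},{q,r},{r,s},{r,t},{p,q,s},{p,r,t},{q,r,s}} A13={{s},{p,q},{p,r},{p,s},{p,t},{q,s},{r,s},{s,t},{p,q,s},{p,r,t},{q,r,s},{q,s,t}} A23={{p},{p,q},{p,r},{p,s},{p,t},{r,s},{p,q,s},{p,r,t},{q,r,s}}
  A123={{p,q},{p,r},{p,s},{p,t},{r,s},{p,q,s},{p,r,t},{q,r,s}}
components per intersection:
  A1: {{q},{r},{s},{t},{p,q},{p,r},{p,s},{p,t},{q,r},{q,s},{q,t},{r,s},{r,t},{s,t},{p,q,s},{p,r,t},{q,r,s},{q,s,t}}
  A2: {{p},{r},{p,q},{p,r},{p,s},{p,t},{q,r},{r,s},{r,t},{p,q,s},{p,r,t},{q,r,s}}
  A3: {{p},{s},{p,q},{p,r},{p,s},{p,t},{q,s},{r,s},{s,t},{p,q,s},{p,r,t},{q,r,s},{q,s,t}}
  A12: {{r},{p,r},{p,t},{q,r},{r,s},{r,t},{p,r,t},{q,r,s}} {{p,q},{p,s},{p,q,s}}
  A13: {{s},{p,q},{p,s},{q,s},{r,s},{s,t},{p,q,s},{q,r,s},{q,s,t}} {{p,r},{p,t},{p,r,t}}
  A23: {{p},{p,q},{p,r},{p,s},{p,t},{p,q,s},{p,r,t}} {{r,s},{q,r,s}}
  A123: {{p,q},{p,s},{p,q,s}} {{p,r},{p,t},{p,r,t}} {{r,s},{q,r,s}}
C dims 3,6,3; δ0: rk 2, SNF 1^2; δ1: rk 3, SNF 1^3
degree 0: 3−2−0 = 1 → Ȟ^0 ≅ Z
degree 1: 6−3−2 = 1 → Ȟ^1 ≅ Z
degree 2: 3−0−3 = 0 → Ȟ^2 ≅ 0


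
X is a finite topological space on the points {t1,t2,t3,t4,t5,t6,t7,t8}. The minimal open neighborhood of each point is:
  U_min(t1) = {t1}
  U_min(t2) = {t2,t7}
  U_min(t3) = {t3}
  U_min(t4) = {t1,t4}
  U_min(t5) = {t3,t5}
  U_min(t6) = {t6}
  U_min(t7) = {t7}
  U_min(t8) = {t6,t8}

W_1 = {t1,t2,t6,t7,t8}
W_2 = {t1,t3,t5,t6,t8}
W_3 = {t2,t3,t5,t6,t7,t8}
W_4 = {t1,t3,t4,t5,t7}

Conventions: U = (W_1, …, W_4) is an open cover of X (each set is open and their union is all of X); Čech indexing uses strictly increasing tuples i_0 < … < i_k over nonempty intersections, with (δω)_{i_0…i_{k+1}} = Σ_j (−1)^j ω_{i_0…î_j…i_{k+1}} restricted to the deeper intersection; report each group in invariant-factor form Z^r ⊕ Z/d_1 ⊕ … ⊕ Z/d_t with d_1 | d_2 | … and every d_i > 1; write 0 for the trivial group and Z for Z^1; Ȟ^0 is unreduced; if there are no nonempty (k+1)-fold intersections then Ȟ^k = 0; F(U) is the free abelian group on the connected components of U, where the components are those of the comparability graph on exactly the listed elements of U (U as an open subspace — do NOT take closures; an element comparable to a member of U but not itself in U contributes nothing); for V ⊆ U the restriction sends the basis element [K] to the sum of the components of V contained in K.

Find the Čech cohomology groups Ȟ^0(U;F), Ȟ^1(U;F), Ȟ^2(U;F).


cover nerve:
  W12={t1,t6,t8} W13={t2,t6,t7,t8} W14={t1,t7} W23={t3,t5,t6,t8} W24={t1,t3,t5} W34={t3,t5,t7}
  W123={t6,t8} W124={t1} W134={t7} W234={t3,t5}
components per intersection:
  W1: {t1} {t2,t7} {t6,t8}
  W2: {t1} {t3,t5} {t6,t8}
  W3: {t2,t7} {t3,t5} {t6,t8}
  W4: {t1,t4} {t3,t5} {t7}
  W12: {t1} {t6,t8}
  W13: {t2,t7} {t6,t8}
  W14: {t1} {t7}
  W23: {t3,t5} {t6,t8}
  W24: {t1} {t3,t5}
  W34: {t3,t5} {t7}
  W123: {t6,t8}
  W124: {t1}
  W134: {t7}
  W234: {t3,t5}
C dims 12,12,4; δ0: rk 8, SNF 1^8; δ1: rk 4, SNF 1^4
Ȟ^0: (12−8)−0=4 ⇒ Z^4
Ȟ^1: (12−4)−8=0 ⇒ 0
Ȟ^2: (4−0)−4=0 ⇒ 0

Ȟ^0 ≅ Z^4,  Ȟ^1 ≅ 0,  Ȟ^2 ≅ 0


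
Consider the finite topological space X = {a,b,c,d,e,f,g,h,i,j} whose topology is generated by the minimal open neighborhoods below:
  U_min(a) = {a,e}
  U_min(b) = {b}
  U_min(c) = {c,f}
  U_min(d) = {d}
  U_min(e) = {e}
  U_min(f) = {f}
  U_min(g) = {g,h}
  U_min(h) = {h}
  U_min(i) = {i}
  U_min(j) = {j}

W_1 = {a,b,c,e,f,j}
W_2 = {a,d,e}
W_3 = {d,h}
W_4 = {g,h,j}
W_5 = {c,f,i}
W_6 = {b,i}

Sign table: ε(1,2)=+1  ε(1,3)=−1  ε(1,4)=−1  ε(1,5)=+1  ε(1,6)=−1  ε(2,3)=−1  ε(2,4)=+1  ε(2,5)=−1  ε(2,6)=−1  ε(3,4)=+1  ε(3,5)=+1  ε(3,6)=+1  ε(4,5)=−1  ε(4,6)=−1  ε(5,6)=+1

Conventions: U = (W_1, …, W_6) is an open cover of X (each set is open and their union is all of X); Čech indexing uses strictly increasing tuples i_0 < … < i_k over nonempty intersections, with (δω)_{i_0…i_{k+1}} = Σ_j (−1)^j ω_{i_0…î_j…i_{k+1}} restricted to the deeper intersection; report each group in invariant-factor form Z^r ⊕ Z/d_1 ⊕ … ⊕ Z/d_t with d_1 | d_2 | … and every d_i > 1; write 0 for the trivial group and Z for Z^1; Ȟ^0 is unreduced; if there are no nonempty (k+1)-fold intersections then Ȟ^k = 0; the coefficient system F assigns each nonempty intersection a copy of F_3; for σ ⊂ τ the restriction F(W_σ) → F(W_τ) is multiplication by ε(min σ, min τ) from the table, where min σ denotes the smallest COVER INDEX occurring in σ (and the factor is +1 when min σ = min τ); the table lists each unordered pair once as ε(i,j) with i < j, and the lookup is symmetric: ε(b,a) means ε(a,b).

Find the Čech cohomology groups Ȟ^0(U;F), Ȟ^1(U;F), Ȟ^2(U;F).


Ȟ^0 = 0,  Ȟ^1 = Z/3,  Ȟ^2 = 0

nonempty overlaps:
  W12={a,e} W14={j} W15={c,f} W16={b} W23={d} W34={h} W56={i}
C dims 6,7; δ0: rk_F3 6
degree 0: 6−6−0 = 0 → Ȟ^0 ≅ 0
degree 1: 7−0−6 = 1 → Ȟ^1 ≅ Z/3
degree 2: 0−0−0 = 0 → Ȟ^2 ≅ 0


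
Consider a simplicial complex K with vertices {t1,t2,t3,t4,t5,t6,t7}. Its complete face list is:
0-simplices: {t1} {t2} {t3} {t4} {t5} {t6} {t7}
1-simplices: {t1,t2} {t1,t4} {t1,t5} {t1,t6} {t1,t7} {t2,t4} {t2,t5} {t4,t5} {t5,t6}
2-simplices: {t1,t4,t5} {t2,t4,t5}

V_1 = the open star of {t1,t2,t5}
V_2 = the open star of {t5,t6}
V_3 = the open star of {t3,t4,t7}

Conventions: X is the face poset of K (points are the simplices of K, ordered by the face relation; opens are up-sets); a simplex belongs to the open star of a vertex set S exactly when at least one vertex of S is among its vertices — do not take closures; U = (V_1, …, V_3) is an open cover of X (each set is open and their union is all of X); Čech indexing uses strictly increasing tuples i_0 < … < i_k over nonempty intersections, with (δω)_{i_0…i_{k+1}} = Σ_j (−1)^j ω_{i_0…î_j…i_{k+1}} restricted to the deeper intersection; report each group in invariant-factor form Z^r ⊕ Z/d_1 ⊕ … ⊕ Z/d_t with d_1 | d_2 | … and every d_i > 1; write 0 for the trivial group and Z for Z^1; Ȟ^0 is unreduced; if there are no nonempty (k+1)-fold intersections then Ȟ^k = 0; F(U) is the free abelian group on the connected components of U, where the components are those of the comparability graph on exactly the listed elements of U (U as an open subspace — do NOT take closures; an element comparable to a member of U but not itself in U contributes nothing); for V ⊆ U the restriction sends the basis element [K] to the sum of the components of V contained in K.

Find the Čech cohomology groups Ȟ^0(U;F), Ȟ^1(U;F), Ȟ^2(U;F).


nonempty overlaps:
  V1={{t1},{t2},{t5},{t1,t2},{t1,t4},{t1,t5},{t1,t6},{t1,t7},{t2,t4},{t2,t5},{t4,t5},{t5,t6},{t1,t4,t5},{t2,t4,t5}} V2={{t5},{t6},{t1,t5},{t1,t6},{t2,t5},{t4,t5},{t5,t6},{t1,t4,t5},{t2,t4,t5}} V3={{t3},{t4},{t7},{t1,t4},{t1,t7},{t2,t4},{t4,t5},{t1,t4,t5},{t2,t4,t5}}
  V12={{t5},{t1,t5},{t1,t6},{t2,t5},{t4,t5},{t5,t6},{t1,t4,t5},{t2,t4,t5}} V13={{t1,t4},{t1,t7},{t2,t4},{t4,t5},{t1,t4,t5},{t2,t4,t5}} V23={{t4,t5},{t1,t4,t5},{t2,t4,t5}}
  V123={{t4,t5},{t1,t4,t5},{t2,t4,t5}}
components per intersection:
  V1: {{t1},{t2},{t5},{t1,t2},{t1,t4},{t1,t5},{t1,t6},{t1,t7},{t2,t4},{t2,t5},{t4,t5},{t5,t6},{t1,t4,t5},{t2,t4,t5}}
  V2: {{t5},{t6},{t1,t5},{t1,t6},{t2,t5},{t4,t5},{t5,t6},{t1,t4,t5},{t2,t4,t5}}
  V3: {{t3}} {{t4},{t1,t4},{t2,t4},{t4,t5},{t1,t4,t5},{t2,t4,t5}} {{t7},{t1,t7}}
  V12: {{t5},{t1,t5},{t2,t5},{t4,t5},{t5,t6},{t1,t4,t5},{t2,t4,t5}} {{t1,t6}}
  V13: {{t1,t4},{t2,t4},{t4,t5},{t1,t4,t5},{t2,t4,t5}} {{t1,t7}}
  V23: {{t4,t5},{t1,t4,t5},{t2,t4,t5}}
  V123: {{t4,t5},{t1,t4,t5},{t2,t4,t5}}
C dims 5,5,1; δ0: rk 3, SNF 1^3; δ1: rk 1, SNF 1^1
degree 0: 5−3−0 = 2 → Ȟ^0 ≅ Z^2
degree 1: 5−1−3 = 1 → Ȟ^1 ≅ Z
degree 2: 1−0−1 = 0 → Ȟ^2 ≅ 0

Ȟ^0(U;F) ≅ Z^2; Ȟ^1(U;F) ≅ Z; Ȟ^2(U;F) ≅ 0


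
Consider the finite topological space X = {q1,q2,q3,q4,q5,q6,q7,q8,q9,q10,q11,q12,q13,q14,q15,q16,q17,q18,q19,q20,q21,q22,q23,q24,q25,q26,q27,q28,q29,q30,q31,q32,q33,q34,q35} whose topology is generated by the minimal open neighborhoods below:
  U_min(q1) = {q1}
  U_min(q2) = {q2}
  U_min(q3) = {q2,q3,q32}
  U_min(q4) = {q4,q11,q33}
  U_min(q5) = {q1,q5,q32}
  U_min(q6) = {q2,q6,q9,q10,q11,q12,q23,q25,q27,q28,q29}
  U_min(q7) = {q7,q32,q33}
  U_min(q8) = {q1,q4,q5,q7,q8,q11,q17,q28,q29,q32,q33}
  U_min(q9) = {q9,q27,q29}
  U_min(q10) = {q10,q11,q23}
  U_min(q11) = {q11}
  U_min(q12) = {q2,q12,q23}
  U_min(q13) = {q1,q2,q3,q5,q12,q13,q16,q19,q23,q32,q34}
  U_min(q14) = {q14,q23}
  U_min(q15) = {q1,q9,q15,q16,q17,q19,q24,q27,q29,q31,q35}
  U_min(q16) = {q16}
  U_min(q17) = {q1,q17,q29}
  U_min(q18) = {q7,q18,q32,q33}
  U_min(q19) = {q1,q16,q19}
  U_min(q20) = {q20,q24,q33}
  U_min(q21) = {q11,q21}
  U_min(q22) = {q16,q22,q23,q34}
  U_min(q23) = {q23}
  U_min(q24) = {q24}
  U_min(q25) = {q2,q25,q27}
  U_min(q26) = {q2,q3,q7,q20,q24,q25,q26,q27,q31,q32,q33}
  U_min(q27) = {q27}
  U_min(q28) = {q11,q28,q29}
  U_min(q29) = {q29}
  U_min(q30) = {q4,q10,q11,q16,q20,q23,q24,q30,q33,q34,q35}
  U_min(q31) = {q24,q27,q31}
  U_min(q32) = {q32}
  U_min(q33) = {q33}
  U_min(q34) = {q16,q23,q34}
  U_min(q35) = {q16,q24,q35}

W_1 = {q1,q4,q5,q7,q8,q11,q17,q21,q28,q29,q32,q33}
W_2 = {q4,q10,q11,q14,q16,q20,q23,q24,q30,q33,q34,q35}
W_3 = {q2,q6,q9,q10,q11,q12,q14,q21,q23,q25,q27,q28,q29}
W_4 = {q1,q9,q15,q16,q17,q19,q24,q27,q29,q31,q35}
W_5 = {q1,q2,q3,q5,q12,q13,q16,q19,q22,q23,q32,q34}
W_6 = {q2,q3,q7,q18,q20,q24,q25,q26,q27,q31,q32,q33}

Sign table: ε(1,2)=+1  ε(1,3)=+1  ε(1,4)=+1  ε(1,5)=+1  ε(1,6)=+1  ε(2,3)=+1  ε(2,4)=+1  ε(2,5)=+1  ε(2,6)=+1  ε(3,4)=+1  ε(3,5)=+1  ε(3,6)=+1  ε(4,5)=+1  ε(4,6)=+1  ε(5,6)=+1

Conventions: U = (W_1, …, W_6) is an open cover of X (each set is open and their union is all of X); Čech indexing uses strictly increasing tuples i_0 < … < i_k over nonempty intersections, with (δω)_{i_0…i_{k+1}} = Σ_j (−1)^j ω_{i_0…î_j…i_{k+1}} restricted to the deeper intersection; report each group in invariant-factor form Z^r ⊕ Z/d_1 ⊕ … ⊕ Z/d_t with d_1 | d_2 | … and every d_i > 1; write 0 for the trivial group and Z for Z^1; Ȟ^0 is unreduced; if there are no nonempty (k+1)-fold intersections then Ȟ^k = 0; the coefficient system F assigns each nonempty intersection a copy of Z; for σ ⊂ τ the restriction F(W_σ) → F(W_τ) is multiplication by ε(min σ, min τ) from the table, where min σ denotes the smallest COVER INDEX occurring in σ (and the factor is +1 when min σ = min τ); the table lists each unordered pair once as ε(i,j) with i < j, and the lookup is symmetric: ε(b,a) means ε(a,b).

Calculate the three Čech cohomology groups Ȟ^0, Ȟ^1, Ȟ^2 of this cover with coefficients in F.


Ȟ^0(U;F) ≅ Z, Ȟ^1(U;F) ≅ 0, Ȟ^2(U;F) ≅ Z/2

nerve simplices:
  W12={q4,q11,q33} W13={q11,q21,q28,q29} W14={q1,q17,q29} W15={q1,q5,q32} W16={q7,q32,q33} W23={q10,q11,q14,q23} W24={q16,q24,q35} W25={q16,q23,q34} W26={q20,q24,q33} W34={q9,q27,q29} W35={q2,q12,q23} W36={q2,q25,q27} W45={q1,q16,q19} W46={q24,q27,q31} W56={q2,q3,q32}
  W123={q11} W126={q33} W134={q29} W145={q1} W156={q32} W235={q23} W245={q16} W246={q24} W346={q27} W356={q2}
C dims 6,15,10; δ0: rk 5, SNF 1^5; δ1: rk 10, SNF 1^9·2
degree 0: 6−5−0 = 1 → Ȟ^0 ≅ Z
degree 1: 15−10−5 = 0 → Ȟ^1 ≅ 0
degree 2: 10−0−10 = 0 plus torsion [2] → Ȟ^2 ≅ Z/2


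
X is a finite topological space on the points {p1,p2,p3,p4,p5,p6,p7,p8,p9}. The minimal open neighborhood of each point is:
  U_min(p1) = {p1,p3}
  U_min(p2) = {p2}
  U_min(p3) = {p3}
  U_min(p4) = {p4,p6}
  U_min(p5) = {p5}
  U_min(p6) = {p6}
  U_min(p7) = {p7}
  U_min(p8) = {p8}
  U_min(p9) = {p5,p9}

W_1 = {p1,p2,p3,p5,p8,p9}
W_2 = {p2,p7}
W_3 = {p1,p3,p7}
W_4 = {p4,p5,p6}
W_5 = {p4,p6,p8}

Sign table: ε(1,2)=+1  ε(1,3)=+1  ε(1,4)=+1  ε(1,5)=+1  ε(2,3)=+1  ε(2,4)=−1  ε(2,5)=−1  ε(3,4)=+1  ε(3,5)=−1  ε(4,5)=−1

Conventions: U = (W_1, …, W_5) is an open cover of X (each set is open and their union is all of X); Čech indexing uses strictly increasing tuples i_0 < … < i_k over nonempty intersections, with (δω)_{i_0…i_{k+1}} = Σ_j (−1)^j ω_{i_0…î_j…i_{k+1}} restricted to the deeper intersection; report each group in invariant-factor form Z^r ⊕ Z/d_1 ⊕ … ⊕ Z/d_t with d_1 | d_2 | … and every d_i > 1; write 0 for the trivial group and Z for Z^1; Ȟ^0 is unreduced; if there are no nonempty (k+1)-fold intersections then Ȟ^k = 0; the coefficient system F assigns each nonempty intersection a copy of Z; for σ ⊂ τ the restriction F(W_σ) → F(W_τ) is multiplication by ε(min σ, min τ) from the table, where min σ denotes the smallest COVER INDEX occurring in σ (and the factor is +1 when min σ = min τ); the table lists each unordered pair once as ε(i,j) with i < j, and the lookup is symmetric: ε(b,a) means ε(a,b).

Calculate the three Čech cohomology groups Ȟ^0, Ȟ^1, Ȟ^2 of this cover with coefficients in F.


Ȟ^0 ≅ 0, Ȟ^1 ≅ Z ⊕ Z/2 and Ȟ^2 ≅ 0

nerve simplices:
  W12={p2} W13={p1,p3} W14={p5} W15={p8} W23={p7} W45={p4,p6}
C dims 5,6; δ0: rk 5, SNF 1^4·2
degree 0: 5−5−0 = 0 → Ȟ^0 ≅ 0
degree 1: 6−0−5 = 1 plus torsion [2] → Ȟ^1 ≅ Z ⊕ Z/2
degree 2: 0−0−0 = 0 → Ȟ^2 ≅ 0


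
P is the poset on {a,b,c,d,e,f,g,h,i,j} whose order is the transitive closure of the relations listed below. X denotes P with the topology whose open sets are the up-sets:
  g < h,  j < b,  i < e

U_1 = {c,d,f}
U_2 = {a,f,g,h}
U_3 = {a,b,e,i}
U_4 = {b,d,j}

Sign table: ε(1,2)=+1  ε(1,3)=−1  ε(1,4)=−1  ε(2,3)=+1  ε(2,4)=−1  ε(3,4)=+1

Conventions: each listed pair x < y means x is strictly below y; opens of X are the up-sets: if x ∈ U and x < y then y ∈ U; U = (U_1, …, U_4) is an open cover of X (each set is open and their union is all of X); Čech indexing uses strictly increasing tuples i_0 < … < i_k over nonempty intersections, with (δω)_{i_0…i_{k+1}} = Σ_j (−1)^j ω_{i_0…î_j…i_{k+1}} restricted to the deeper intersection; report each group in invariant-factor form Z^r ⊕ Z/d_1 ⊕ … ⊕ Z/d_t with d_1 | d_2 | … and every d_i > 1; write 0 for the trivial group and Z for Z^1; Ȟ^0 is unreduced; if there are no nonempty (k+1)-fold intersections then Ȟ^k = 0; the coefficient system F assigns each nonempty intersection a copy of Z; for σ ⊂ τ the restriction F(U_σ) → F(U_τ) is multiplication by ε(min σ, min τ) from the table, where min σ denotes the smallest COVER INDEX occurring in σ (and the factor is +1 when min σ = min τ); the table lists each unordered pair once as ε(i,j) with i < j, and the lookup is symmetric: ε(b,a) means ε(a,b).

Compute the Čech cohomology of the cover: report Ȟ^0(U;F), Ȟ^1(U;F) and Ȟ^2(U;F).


intersection data:
  U12={f} U14={d} U23={a} U34={b}
C dims 4,4; δ0: rk 4, SNF 1^3·2
Ȟ^0 = (4 − 4) − 0 = 0, so Ȟ^0 ≅ 0
Ȟ^1 = (4 − 0) − 4 = 0 plus torsion [2], so Ȟ^1 ≅ Z/2
Ȟ^2 = (0 − 0) − 0 = 0, so Ȟ^2 ≅ 0

Ȟ^0 = 0,  Ȟ^1 = Z/2,  Ȟ^2 = 0


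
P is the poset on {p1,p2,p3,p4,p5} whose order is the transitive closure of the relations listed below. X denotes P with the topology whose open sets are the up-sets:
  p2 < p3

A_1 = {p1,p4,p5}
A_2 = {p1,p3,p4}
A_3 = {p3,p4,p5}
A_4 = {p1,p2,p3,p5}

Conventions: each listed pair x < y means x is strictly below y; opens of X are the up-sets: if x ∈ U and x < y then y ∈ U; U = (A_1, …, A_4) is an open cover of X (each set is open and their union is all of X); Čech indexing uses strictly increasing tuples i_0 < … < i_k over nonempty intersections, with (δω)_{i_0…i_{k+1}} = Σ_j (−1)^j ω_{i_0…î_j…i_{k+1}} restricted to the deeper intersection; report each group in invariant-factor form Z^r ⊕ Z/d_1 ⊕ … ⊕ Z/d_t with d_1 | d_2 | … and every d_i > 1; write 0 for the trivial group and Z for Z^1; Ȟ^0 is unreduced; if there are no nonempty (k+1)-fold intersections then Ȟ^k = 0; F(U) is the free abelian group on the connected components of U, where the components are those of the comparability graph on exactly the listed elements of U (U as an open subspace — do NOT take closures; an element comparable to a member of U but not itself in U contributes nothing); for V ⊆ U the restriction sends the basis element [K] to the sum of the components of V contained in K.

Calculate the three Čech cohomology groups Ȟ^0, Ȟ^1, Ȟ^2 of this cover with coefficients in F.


Ȟ^0 = Z^4, Ȟ^1 = 0, Ȟ^2 = 0

nonempty intersections:
  A12={p1,p4} A13={p4,p5} A14={p1,p5} A23={p3,p4} A24={p1,p3} A34={p3,p5}
  A123={p4} A124={p1} A134={p5} A234={p3}
components per intersection:
  A1: {p1} {p4} {p5}
  A2: {p1} {p3} {p4}
  A3: {p3} {p4} {p5}
  A4: {p1} {p2,p3} {p5}
  A12: {p1} {p4}
  A13: {p4} {p5}
  A14: {p1} {p5}
  A23: {p3} {p4}
  A24: {p1} {p3}
  A34: {p3} {p5}
  A123: {p4}
  A124: {p1}
  A134: {p5}
  A234: {p3}
C dims 12,12,4; δ0: rk 8, SNF 1^8; δ1: rk 4, SNF 1^4
Ȟ^0: (12−8)−0=4 ⇒ Z^4
Ȟ^1: (12−4)−8=0 ⇒ 0
Ȟ^2: (4−0)−4=0 ⇒ 0


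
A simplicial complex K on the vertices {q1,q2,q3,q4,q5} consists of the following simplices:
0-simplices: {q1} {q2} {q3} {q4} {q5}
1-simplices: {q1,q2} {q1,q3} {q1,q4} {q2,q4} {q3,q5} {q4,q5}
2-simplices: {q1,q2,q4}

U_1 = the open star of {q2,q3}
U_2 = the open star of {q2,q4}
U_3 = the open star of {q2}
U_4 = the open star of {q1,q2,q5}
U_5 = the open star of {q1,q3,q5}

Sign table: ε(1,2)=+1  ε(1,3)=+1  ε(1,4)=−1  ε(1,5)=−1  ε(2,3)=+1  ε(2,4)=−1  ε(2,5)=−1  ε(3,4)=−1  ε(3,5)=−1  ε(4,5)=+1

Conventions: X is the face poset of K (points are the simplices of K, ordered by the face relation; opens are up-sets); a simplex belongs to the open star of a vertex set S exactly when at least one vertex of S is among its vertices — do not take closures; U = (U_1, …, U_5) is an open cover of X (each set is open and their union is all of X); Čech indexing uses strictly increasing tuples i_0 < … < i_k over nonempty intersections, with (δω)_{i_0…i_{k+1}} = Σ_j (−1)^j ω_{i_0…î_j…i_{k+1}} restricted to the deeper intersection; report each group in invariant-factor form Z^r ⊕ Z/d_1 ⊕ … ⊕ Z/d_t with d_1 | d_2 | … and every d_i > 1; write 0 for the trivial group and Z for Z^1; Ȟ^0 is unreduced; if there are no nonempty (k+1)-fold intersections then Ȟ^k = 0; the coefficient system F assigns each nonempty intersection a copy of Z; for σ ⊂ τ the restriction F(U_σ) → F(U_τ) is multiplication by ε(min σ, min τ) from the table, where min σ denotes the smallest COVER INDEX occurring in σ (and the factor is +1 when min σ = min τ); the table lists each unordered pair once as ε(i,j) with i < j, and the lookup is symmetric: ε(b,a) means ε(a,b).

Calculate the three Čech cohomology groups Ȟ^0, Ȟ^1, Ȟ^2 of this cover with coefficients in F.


cover nerve:
  U1={{q2},{q3},{q1,q2},{q1,q3},{q2,q4},{q3,q5},{q1,q2,q4}} U2={{q2},{q4},{q1,q2},{q1,q4},{q2,q4},{q4,q5},{q1,q2,q4}} U3={{q2},{q1,q2},{q2,q4},{q1,q2,q4}} U4={{q1},{q2},{q5},{q1,q2},{q1,q3},{q1,q4},{q2,q4},{q3,q5},{q4,q5},{q1,q2,q4}} U5={{q1},{q3},{q5},{q1,q2},{q1,q3},{q1,q4},{q3,q5},{q4,q5},{q1,q2,q4}}
  U12={{q2},{q1,q2},{q2,q4},{q1,q2,q4}} U13={{q2},{q1,q2},{q2,q4},{q1,q2,q4}} U14={{q2},{q1,q2},{q1,q3},{q2,q4},{q3,q5},{q1,q2,q4}} U15={{q3},{q1,q2},{q1,q3},{q3,q5},{q1,q2,q4}} U23={{q2},{q1,q2},{q2,q4},{q1,q2,q4}} U24={{q2},{q1,q2},{q1,q4},{q2,q4},{q4,q5},{q1,q2,q4}} U25={{q1,q2},{q1,q4},{q4,q5},{q1,q2,q4}} U34={{q2},{q1,q2},{q2,q4},{q1,q2,q4}} U35={{q1,q2},{q1,q2,q4}} U45={{q1},{q5},{q1,q2},{q1,q3},{q1,q4},{q3,q5},{q4,q5},{q1,q2,q4}}
  U123={{q2},{q1,q2},{q2,q4},{q1,q2,q4}} U124={{q2},{q1,q2},{q2,q4},{q1,q2,q4}} U125={{q1,q2},{q1,q2,q4}} U134={{q2},{q1,q2},{q2,q4},{q1,q2,q4}} U135={{q1,q2},{q1,q2,q4}} U145={{q1,q2},{q1,q3},{q3,q5},{q1,q2,q4}} U234={{q2},{q1,q2},{q2,q4},{q1,q2,q4}} U235={{q1,q2},{q1,q2,q4}} U245={{q1,q2},{q1,q4},{q4,q5},{q1,q2,q4}} U345={{q1,q2},{q1,q2,q4}}
  U1234={{q2},{q1,q2},{q2,q4},{q1,q2,q4}} U1235={{q1,q2},{q1,q2,q4}} U1245={{q1,q2},{q1,q2,q4}} U1345={{q1,q2},{q1,q2,q4}} U2345={{q1,q2},{q1,q2,q4}}
  U12345={{q1,q2},{q1,q2,q4}}
C dims 5,10,10,5; δ0: rk 4, SNF 1^4; δ1: rk 6, SNF 1^6; δ2: rk 4, SNF 1^4
Ȟ^0: (5−4)−0=1 ⇒ Z
Ȟ^1: (10−6)−4=0 ⇒ 0
Ȟ^2: (10−4)−6=0 ⇒ 0

Ȟ^0 = Z, Ȟ^1 = 0 and Ȟ^2 = 0


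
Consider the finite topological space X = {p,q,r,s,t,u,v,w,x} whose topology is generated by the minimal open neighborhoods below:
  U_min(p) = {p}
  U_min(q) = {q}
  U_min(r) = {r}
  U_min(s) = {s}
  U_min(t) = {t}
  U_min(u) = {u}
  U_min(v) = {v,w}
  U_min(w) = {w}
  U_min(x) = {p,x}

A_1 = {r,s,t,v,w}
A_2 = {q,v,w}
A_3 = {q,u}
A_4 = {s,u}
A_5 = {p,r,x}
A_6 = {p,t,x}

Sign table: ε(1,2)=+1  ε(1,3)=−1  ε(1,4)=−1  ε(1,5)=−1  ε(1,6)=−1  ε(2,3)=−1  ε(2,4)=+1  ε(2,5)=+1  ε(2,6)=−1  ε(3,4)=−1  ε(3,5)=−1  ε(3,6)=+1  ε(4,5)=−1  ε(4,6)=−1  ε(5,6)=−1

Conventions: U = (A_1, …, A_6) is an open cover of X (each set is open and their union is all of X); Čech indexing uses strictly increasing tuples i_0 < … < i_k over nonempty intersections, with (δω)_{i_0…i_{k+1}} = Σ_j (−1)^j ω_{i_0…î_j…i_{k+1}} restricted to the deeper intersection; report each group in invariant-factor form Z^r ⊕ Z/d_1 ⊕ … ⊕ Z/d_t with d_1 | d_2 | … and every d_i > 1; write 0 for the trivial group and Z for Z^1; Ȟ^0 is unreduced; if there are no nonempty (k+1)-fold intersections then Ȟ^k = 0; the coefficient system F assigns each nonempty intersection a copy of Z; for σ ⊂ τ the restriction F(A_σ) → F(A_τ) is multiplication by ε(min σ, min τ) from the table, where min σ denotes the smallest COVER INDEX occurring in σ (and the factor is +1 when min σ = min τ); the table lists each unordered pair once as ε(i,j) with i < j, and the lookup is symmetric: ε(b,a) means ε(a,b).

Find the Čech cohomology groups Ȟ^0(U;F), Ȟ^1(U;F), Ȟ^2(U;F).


Ȟ^0(U;F) ≅ 0,  Ȟ^1(U;F) ≅ Z ⊕ Z/2,  Ȟ^2(U;F) ≅ 0

nerve of the cover:
  A12={v,w} A14={s} A15={r} A16={t} A23={q} A34={u} A56={p,x}
C dims 6,7; δ0: rk 6, SNF 1^5·2
Ȟ^0 = (6 − 6) − 0 = 0, so Ȟ^0 ≅ 0
Ȟ^1 = (7 − 0) − 6 = 1 plus torsion [2], so Ȟ^1 ≅ Z ⊕ Z/2
Ȟ^2 = (0 − 0) − 0 = 0, so Ȟ^2 ≅ 0


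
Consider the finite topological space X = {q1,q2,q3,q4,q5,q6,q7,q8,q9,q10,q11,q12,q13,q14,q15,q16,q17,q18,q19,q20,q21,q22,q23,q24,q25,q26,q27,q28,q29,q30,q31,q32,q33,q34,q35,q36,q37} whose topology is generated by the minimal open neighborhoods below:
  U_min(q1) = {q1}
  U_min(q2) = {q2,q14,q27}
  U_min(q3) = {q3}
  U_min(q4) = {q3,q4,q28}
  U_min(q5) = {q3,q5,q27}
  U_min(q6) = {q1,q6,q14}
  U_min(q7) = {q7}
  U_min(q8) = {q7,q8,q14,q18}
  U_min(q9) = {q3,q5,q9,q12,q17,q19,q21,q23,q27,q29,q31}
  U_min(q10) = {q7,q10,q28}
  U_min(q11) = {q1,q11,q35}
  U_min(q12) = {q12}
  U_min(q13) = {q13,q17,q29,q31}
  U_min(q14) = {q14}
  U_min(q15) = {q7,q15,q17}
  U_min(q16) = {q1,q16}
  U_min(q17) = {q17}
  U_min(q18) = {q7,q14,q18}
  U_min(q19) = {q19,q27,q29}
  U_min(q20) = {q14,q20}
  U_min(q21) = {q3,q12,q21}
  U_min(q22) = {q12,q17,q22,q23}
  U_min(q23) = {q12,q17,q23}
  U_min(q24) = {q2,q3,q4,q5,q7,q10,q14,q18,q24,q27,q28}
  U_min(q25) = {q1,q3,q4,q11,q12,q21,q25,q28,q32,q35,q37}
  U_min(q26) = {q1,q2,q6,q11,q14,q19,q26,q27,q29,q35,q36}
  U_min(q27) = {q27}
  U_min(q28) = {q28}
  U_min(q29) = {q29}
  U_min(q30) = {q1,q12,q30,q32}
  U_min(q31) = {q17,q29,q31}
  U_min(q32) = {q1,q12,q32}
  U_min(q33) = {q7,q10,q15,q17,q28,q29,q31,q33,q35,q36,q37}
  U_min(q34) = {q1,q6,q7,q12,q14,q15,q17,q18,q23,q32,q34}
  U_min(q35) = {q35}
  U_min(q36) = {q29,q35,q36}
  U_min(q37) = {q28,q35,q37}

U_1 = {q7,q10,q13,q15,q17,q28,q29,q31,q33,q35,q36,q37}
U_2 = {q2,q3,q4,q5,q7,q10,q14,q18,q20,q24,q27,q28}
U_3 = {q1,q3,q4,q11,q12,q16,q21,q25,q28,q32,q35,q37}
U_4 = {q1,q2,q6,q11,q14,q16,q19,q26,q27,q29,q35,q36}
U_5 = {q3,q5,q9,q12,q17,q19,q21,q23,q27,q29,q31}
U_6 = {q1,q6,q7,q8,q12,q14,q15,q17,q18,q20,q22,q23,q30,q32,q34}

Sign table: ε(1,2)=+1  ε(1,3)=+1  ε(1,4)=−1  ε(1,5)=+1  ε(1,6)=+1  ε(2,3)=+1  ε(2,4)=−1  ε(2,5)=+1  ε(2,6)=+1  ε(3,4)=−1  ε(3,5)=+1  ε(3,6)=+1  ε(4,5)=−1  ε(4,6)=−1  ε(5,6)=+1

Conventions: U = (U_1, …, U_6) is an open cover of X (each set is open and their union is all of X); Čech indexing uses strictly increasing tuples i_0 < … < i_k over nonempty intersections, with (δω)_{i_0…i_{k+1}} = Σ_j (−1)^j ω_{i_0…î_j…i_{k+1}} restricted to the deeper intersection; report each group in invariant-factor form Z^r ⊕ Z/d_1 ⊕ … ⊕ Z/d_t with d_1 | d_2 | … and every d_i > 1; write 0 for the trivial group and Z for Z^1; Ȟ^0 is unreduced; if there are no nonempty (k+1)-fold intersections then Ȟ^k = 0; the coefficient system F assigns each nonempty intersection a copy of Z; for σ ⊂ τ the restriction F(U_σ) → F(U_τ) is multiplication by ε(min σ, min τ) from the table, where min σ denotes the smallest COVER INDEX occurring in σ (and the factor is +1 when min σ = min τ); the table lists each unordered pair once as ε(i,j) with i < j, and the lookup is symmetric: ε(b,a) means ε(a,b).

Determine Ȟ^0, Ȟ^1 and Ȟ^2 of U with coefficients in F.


nonempty overlaps:
  U12={q7,q10,q28} U13={q28,q35,q37} U14={q29,q35,q36} U15={q17,q29,q31} U16={q7,q15,q17} U23={q3,q4,q28} U24={q2,q14,q27} U25={q3,q5,q27} U26={q7,q14,q18,q20} U34={q1,q11,q16,q35} U35={q3,q12,q21} U36={q1,q12,q32} U45={q19,q27,q29} U46={q1,q6,q14} U56={q12,q17,q23}
  U123={q28} U126={q7} U134={q35} U145={q29} U156={q17} U235={q3} U245={q27} U246={q14} U346={q1} U356={q12}
C dims 6,15,10; δ0: rk 5, SNF 1^5; δ1: rk 10, SNF 1^9·2
degree 0: 6−5−0 = 1 → Ȟ^0 ≅ Z
degree 1: 15−10−5 = 0 → Ȟ^1 ≅ 0
degree 2: 10−0−10 = 0 plus torsion [2] → Ȟ^2 ≅ Z/2

Ȟ^0(U;F) ≅ Z, Ȟ^1(U;F) ≅ 0 and Ȟ^2(U;F) ≅ Z/2


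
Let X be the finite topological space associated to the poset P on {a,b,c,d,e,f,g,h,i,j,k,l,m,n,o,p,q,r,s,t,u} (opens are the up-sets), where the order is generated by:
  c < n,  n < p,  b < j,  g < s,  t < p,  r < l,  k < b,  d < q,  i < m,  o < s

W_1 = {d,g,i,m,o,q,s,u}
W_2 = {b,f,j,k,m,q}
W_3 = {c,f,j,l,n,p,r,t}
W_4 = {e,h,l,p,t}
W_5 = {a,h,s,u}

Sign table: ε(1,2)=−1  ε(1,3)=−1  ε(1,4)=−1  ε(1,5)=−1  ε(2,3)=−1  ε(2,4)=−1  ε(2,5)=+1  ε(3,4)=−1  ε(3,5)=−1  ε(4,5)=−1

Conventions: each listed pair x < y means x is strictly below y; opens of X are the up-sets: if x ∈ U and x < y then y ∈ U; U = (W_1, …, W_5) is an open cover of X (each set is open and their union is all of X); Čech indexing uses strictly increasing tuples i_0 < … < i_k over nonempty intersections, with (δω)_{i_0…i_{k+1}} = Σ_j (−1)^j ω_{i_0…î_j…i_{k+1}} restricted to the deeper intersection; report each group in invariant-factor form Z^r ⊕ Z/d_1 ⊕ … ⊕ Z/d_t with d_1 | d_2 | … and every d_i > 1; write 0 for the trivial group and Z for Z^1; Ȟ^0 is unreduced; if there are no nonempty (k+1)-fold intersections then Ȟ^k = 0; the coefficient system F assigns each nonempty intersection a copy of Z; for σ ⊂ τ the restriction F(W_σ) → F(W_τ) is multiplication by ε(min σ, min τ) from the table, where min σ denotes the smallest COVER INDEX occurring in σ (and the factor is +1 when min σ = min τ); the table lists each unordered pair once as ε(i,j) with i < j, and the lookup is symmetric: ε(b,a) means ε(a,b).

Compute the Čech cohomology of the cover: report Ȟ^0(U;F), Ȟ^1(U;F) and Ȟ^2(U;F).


Ȟ^0 ≅ 0; Ȟ^1 ≅ Z/2; Ȟ^2 ≅ 0

nonempty overlaps:
  W12={m,q} W15={s,u} W23={f,j} W34={l,p,t} W45={h}
C dims 5,5; δ0: rk 5, SNF 1^4·2
degree 0: 5−5−0 = 0 → Ȟ^0 ≅ 0
degree 1: 5−0−5 = 0 plus torsion [2] → Ȟ^1 ≅ Z/2
degree 2: 0−0−0 = 0 → Ȟ^2 ≅ 0


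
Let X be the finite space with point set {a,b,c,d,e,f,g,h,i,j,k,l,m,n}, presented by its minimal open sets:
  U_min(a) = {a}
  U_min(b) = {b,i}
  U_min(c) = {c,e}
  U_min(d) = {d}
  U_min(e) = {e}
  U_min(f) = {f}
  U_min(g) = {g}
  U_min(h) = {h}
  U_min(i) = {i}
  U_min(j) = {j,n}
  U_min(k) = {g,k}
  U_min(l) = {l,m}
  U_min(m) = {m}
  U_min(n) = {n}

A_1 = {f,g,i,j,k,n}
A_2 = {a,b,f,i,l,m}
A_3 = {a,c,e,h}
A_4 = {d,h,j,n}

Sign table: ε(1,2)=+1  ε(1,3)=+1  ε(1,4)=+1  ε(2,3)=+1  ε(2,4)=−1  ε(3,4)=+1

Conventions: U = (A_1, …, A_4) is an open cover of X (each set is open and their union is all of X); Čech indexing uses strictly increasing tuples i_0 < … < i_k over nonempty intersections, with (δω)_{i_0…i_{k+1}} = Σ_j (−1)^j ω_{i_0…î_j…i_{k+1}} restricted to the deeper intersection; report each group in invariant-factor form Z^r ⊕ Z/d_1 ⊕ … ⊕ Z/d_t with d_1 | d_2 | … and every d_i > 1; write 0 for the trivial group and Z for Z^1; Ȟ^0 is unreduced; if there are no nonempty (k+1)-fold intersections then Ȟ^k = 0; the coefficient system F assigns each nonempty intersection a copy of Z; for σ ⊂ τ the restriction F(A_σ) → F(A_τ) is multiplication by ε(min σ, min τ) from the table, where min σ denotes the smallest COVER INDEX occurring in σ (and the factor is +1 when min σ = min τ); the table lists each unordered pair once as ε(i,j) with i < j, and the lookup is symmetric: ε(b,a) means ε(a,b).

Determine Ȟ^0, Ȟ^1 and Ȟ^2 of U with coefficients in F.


Ȟ^0(U;F) ≅ Z,  Ȟ^1(U;F) ≅ Z,  Ȟ^2(U;F) ≅ 0

nerve of the cover:
  A12={f,i} A14={j,n} A23={a} A34={h}
C dims 4,4; δ0: rk 3, SNF 1^3
Ȟ^0 = (4 − 3) − 0 = 1, so Ȟ^0 ≅ Z
Ȟ^1 = (4 − 0) − 3 = 1, so Ȟ^1 ≅ Z
Ȟ^2 = (0 − 0) − 0 = 0, so Ȟ^2 ≅ 0
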